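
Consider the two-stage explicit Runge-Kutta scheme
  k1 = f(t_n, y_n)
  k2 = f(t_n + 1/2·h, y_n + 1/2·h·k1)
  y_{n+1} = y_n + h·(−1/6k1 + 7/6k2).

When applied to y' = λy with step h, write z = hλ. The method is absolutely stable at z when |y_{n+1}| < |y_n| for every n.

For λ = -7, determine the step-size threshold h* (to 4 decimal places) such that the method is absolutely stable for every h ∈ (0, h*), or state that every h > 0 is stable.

With y'=λy (z=hλ):
  k1=λy_n ⇒ h·k1=z·y_n;  k2=λ(1+1/2z)y_n ⇒ h·k2=z(1+1/2z)y_n
  y_{n+1}/y_n = 1 − 1/6z + 7/6z(1+1/2z) = 1 + z + 7/12z²
  ⇒ R(z) = 1 + z + 7/12z².

Find x<0 with |R(x)|<1.
x=-0.48: |R|=0.6544
R=1: x+7/12x²=0 ⇒ x=−12/7=-1.7143; min R=1−1/(4·7/12)=0.5714>−1
Confirm numerically:
  x=-1.301: |R|=0.68635 <1
  x=-1.230: |R|=0.65253 <1
  x=-1.044: |R|=0.59180 <1
  x=-1.033: |R|=0.58947 <1
  x=-2.052: |R|=1.40424 >1
  x=-2.003: |R|=1.33734 >1
  x=-1.951: |R|=1.26940 >1
Interval (-1.7143, 0).

(-1.7143,0); λ=-7 ⇒ h* = (12/7)/7 = 0.2449.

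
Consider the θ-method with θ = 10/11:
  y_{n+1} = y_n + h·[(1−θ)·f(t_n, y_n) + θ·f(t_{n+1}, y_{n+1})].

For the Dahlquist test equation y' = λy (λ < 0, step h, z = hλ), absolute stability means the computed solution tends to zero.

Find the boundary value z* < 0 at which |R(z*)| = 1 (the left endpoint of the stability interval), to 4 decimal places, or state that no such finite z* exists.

With y'=λy (z=hλ):
  y_{n+1} = y_n + z·[1/11·y_n + 10/11·y_{n+1}] ⇒ (1 − 10/11z)y_{n+1} = (1 + 1/11z)y_n
  Hence R(z) = (1 + 1/11z)/(1 − 10/11z).

Need |R(x)|<1, x<0.
x=-1.53: |R|=0.3601
x=-2: |R|=0.2903
x=-10: |R|=0.0090
x=-100: |R|=0.0880
θ=10/11≥1/2 ⇒ |1+1/11x|<|1−10/11x| ∀x<0 ⇒ stable on all of ℝ⁻.

unbounded; (−∞, 0).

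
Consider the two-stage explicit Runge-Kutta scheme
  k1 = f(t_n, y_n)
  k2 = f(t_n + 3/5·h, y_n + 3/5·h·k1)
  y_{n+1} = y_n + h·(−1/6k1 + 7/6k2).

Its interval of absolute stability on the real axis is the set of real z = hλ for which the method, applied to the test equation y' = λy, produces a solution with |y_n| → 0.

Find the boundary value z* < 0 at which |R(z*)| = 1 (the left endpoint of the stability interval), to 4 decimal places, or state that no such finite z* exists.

With y'=λy (z=hλ):
  k1=λy_n ⇒ h·k1=z·y_n;  k2=λ(1+3/5z)y_n ⇒ h·k2=z(1+3/5z)y_n
  y_{n+1}/y_n = 1 − 1/6z + 7/6z(1+3/5z) = 1 + z + 7/10z²
  ⇒ R(z) = 1 + z + 7/10z².

Solve |R(x)|<1 on ℝ⁻.
x=-1.62: |R|=1.2171
R=1: x+7/10x²=0 ⇒ x=−10/7=-1.4286; min R=1−1/(4·7/10)=0.6429>−1
Confirm numerically:
  x=-1.379: |R|=0.95215 <1
  x=-1.204: |R|=0.81073 <1
  x=-1.151: |R|=0.77636 <1
  x=-1.966: |R|=1.73961 >1
  x=-1.941: |R|=1.69624 >1
  x=-1.512: |R|=1.08830 >1
Stable set (-1.4286, 0).

left endpoint -1.4286.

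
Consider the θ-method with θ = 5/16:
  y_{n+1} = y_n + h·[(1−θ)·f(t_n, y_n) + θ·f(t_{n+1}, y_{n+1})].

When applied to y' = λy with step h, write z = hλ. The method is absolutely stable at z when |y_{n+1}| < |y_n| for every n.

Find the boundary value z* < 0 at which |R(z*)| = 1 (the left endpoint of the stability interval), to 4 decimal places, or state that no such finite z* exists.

left endpoint -5.3333.

On y'=λy, z=hλ:
  y_{n+1} = y_n + z·[11/16·y_n + 5/16·y_{n+1}] ⇒ (1 − 5/16z)y_{n+1} = (1 + 11/16z)y_n
  ⇒ R(z) = (1 + 11/16z)/(1 − 5/16z).

Find x<0 with |R(x)|<1.
x=-1.3: |R|=0.0756
R=−1: 1+11/16x = −1+5/16x ⇒ -3/8x=2 ⇒ x=2/(-3/8)=-5.3333
Confirm numerically:
  x=-4.831: |R|=0.92494 <1
  x=-3.564: |R|=0.68610 <1
  x=-3.341: |R|=0.63449 <1
  x=-2.391: |R|=0.36849 <1
  x=-5.927: |R|=1.07805 >1
  x=-5.401: |R|=1.00944 >1
Interval (-5.3333, 0).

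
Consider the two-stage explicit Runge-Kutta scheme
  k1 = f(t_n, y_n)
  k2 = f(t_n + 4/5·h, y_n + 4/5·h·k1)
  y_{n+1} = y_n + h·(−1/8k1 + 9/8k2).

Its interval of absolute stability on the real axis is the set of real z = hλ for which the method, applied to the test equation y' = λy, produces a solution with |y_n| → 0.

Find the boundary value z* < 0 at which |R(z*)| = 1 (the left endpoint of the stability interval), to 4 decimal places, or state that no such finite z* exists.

left endpoint -1.1111.

Test eqn y'=λy, z=hλ:
  k1=λy_n ⇒ h·k1=z·y_n;  k2=λ(1+4/5z)y_n ⇒ h·k2=z(1+4/5z)y_n
  y_{n+1}/y_n = 1 − 1/8z + 9/8z(1+4/5z) = 1 + z + 9/10z²
  R(z) = 1 + z + 9/10z².

Boundary: |R(x)|=1, x<0.
x=-1.48: |R|=1.4914
R=1: x+9/10x²=0 ⇒ x=−10/9=-1.1111; min R=1−1/(4·9/10)=0.7222>−1
Confirm numerically:
  x=-0.897: |R|=0.82715 <1
  x=-0.741: |R|=0.75317 <1
  x=-0.704: |R|=0.74205 <1
  x=-0.447: |R|=0.73283 <1
  x=-1.339: |R|=1.27463 >1
  x=-1.258: |R|=1.16631 >1
So |R|<1 on (-1.1111, 0).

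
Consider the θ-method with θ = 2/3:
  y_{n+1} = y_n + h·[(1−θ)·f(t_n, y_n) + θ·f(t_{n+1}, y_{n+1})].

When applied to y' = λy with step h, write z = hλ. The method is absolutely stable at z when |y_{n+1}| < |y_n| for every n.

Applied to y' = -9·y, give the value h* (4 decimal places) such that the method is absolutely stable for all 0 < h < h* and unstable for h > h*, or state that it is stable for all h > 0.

interval (−∞, 0). Any h>0 works for λ=-9.

Set f=λy, z=hλ:
  y_{n+1} = y_n + z·[1/3·y_n + 2/3·y_{n+1}] ⇒ (1 − 2/3z)y_{n+1} = (1 + 1/3z)y_n
  so R(z) = (1 + 1/3z)/(1 − 2/3z).

Boundary: |R(x)|=1, x<0.
x=-1.39: |R|=0.2785
x=-2: |R|=0.1429
x=-10: |R|=0.3043
x=-100: |R|=0.4778
θ=2/3≥1/2 ⇒ |1+1/3x|<|1−2/3x| ∀x<0 ⇒ stable on all of ℝ⁻.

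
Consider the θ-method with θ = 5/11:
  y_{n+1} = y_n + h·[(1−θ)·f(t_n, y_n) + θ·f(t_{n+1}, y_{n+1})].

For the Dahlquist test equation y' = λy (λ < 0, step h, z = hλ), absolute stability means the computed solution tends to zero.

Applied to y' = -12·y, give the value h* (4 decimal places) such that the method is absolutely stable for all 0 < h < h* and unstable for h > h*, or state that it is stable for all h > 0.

(-22.0000,0); λ=-12 ⇒ h* = (22)/12 = 1.8333.

On y'=λy, z=hλ:
  y_{n+1} = y_n + z·[6/11·y_n + 5/11·y_{n+1}] ⇒ (1 − 5/11z)y_{n+1} = (1 + 6/11z)y_n
  ⇒ R(z) = (1 + 6/11z)/(1 − 5/11z).

Need |R(x)|<1, x<0.
x=-0.49: |R|=0.5993
R=−1: 1+6/11x = −1+5/11x ⇒ -1/11x=2 ⇒ x=2/(-1/11)=-22.0000
Confirm numerically:
  x=-21.093: |R|=0.99221 <1
  x=-17.047: |R|=0.94853 <1
  x=-15.050: |R|=0.91942 <1
  x=-22.390: |R|=1.00317 >1
  x=-22.203: |R|=1.00166 >1
Interval (-22.0000, 0).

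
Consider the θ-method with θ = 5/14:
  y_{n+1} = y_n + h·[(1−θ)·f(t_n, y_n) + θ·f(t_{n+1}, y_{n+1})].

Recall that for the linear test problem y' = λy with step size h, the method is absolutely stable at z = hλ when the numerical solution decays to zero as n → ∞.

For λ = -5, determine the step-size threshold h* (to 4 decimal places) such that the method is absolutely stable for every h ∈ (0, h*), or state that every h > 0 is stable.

On y'=λy, z=hλ:
  y_{n+1} = y_n + z·[9/14·y_n + 5/14·y_{n+1}] ⇒ (1 − 5/14z)y_{n+1} = (1 + 9/14z)y_n
  so R(z) = (1 + 9/14z)/(1 − 5/14z).

Find x<0 with |R(x)|<1.
x=-1.39: |R|=0.0711
R=−1: 1+9/14x = −1+5/14x ⇒ -2/7x=2 ⇒ x=2/(-2/7)=-7.0000
Confirm numerically:
  x=-6.184: |R|=0.92734 <1
  x=-5.972: |R|=0.90625 <1
  x=-5.835: |R|=0.89207 <1
  x=-3.521: |R|=0.55969 <1
  x=-7.340: |R|=1.02682 >1
  x=-7.218: |R|=1.01741 >1
Interval (-7.0000, 0).

(-7.0000,0); λ=-5 ⇒ h* = (7)/5 = 1.4000.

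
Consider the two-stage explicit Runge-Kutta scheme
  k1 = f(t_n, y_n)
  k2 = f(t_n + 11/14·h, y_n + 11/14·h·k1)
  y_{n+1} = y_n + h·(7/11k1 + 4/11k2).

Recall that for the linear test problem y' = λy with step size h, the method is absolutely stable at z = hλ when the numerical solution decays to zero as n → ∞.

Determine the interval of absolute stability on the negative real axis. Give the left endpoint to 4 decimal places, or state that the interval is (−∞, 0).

(-3.5000, 0).

Set f=λy, z=hλ:
  k1=λy_n ⇒ h·k1=z·y_n;  k2=λ(1+11/14z)y_n ⇒ h·k2=z(1+11/14z)y_n
  y_{n+1}/y_n = 1 + 7/11z + 4/11z(1+11/14z) = 1 + z + 2/7z²
  so R(z) = 1 + z + 2/7z².

Solve |R(x)|<1 on ℝ⁻.
x=-1.27: |R|=0.1908
R=1: x+2/7x²=0 ⇒ x=−7/2=-3.5000; min R=1−1/(4·2/7)=0.1250>−1
Confirm numerically:
  x=-3.336: |R|=0.84368 <1
  x=-2.134: |R|=0.16713 <1
  x=-2.092: |R|=0.15842 <1
  x=-1.888: |R|=0.13044 <1
  x=-3.914: |R|=1.46297 >1
  x=-3.737: |R|=1.25305 >1
  x=-3.628: |R|=1.13268 >1
Interval (-3.5000, 0).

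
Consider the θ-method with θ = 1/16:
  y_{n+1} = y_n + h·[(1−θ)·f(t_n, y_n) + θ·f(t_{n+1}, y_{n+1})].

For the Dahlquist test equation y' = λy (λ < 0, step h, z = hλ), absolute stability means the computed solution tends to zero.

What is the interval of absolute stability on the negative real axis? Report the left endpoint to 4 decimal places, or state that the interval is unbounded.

Set f=λy, z=hλ:
  y_{n+1} = y_n + z·[15/16·y_n + 1/16·y_{n+1}] ⇒ (1 − 1/16z)y_{n+1} = (1 + 15/16z)y_n
  Hence R(z) = (1 + 15/16z)/(1 − 1/16z).

Solve |R(x)|<1 on ℝ⁻.
x=-1.77: |R|=0.5937
R=−1: 1+15/16x = −1+1/16x ⇒ -7/8x=2 ⇒ x=2/(-7/8)=-2.2857
Confirm numerically:
  x=-1.908: |R|=0.70471 <1
  x=-1.587: |R|=0.44379 <1
  x=-1.068: |R|=0.00117 <1
  x=-0.938: |R|=0.11394 <1
  x=-2.799: |R|=1.38225 >1
  x=-2.595: |R|=1.23286 >1
  x=-2.310: |R|=1.01857 >1
Interval (-2.2857, 0).

z∈(-2.2857,0).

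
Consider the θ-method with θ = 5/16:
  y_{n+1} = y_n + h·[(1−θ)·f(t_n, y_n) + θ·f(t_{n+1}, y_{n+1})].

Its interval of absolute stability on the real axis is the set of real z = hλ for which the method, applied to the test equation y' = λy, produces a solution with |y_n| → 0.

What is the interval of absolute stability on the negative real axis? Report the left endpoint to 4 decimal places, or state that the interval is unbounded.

On y'=λy, z=hλ:
  y_{n+1} = y_n + z·[11/16·y_n + 5/16·y_{n+1}] ⇒ (1 − 5/16z)y_{n+1} = (1 + 11/16z)y_n
  so R(z) = (1 + 11/16z)/(1 − 5/16z).

Find x<0 with |R(x)|<1.
x=-0.51: |R|=0.5601
R=−1: 1+11/16x = −1+5/16x ⇒ -3/8x=2 ⇒ x=2/(-3/8)=-5.3333
Confirm numerically:
  x=-5.154: |R|=0.97424 <1
  x=-4.570: |R|=0.88211 <1
  x=-4.277: |R|=0.83047 <1
  x=-2.449: |R|=0.38729 <1
  x=-5.812: |R|=1.06374 >1
  x=-5.573: |R|=1.03278 >1
  x=-5.396: |R|=1.00875 >1
Stable set (-5.3333, 0).

(-5.3333, 0).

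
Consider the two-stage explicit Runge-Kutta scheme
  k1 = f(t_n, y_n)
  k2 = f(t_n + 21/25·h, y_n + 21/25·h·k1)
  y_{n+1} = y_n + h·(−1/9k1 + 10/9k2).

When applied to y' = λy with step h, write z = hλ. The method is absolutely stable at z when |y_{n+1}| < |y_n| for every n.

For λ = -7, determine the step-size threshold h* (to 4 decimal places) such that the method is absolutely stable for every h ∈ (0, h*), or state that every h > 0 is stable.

Test eqn y'=λy, z=hλ:
  k1=λy_n ⇒ h·k1=z·y_n;  k2=λ(1+21/25z)y_n ⇒ h·k2=z(1+21/25z)y_n
  y_{n+1}/y_n = 1 − 1/9z + 10/9z(1+21/25z) = 1 + z + 14/15z²
  R(z) = 1 + z + 14/15z².

Solve |R(x)|<1 on ℝ⁻.
x=-1.68: |R|=1.9542
R=1: x+14/15x²=0 ⇒ x=−15/14=-1.0714; min R=1−1/(4·14/15)=0.7321>−1
Confirm numerically:
  x=-0.890: |R|=0.84929 <1
  x=-0.816: |R|=0.80547 <1
  x=-0.497: |R|=0.73354 <1
  x=-1.600: |R|=1.78933 >1
  x=-1.423: |R|=1.46693 >1
  x=-1.232: |R|=1.18464 >1
So |R|<1 on (-1.0714, 0).

(-1.0714,0); λ=-7 ⇒ h* = (15/14)/7 = 0.1531.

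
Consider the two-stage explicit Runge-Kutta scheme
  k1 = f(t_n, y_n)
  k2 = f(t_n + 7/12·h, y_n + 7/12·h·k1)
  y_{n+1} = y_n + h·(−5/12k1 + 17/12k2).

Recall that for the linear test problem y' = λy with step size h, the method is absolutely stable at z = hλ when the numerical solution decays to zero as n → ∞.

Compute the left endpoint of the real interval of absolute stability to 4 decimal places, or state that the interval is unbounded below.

left endpoint -1.2101.

Set f=λy, z=hλ:
  k1=λy_n ⇒ h·k1=z·y_n;  k2=λ(1+7/12z)y_n ⇒ h·k2=z(1+7/12z)y_n
  y_{n+1}/y_n = 1 − 5/12z + 17/12z(1+7/12z) = 1 + z + 119/144z²
  Hence R(z) = 1 + z + 119/144z².

Need |R(x)|<1, x<0.
x=-1.01: |R|=0.8330
R=1: x+119/144x²=0 ⇒ x=−144/119=-1.2101; min R=1−1/(4·119/144)=0.6975>−1
Confirm numerically:
  x=-0.995: |R|=0.82315 <1
  x=-0.915: |R|=0.77687 <1
  x=-0.806: |R|=0.73085 <1
  x=-1.747: |R|=1.77515 >1
  x=-1.745: |R|=1.77137 >1
  x=-1.695: |R|=1.67924 >1
So |R|<1 on (-1.2101, 0).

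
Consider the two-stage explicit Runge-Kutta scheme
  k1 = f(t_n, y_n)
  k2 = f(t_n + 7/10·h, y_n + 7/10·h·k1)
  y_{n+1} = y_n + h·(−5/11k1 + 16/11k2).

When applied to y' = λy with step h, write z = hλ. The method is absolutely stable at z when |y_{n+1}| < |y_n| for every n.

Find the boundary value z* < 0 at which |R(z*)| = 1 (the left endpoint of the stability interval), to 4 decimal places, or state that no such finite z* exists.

With y'=λy (z=hλ):
  k1=λy_n ⇒ h·k1=z·y_n;  k2=λ(1+7/10z)y_n ⇒ h·k2=z(1+7/10z)y_n
  y_{n+1}/y_n = 1 − 5/11z + 16/11z(1+7/10z) = 1 + z + 56/55z²
  Hence R(z) = 1 + z + 56/55z².

Need |R(x)|<1, x<0.
x=-1.08: |R|=1.1076
R=1: x+56/55x²=0 ⇒ x=−55/56=-0.9821; min R=1−1/(4·56/55)=0.7545>−1
Confirm numerically:
  x=-0.938: |R|=0.95784 <1
  x=-0.801: |R|=0.85227 <1
  x=-0.487: |R|=0.75448 <1
  x=-0.396: |R|=0.76367 <1
  x=-1.405: |R|=1.60492 >1
  x=-1.155: |R|=1.20328 >1
  x=-1.009: |R|=1.02759 >1
So |R|<1 on (-0.9821, 0).

left endpoint -0.9821.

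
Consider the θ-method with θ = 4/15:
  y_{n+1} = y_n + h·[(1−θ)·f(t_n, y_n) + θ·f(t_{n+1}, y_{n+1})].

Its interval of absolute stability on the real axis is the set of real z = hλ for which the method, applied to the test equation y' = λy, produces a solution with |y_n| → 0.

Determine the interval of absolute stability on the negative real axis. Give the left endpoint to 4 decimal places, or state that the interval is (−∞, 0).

(-4.2857, 0).

Test eqn y'=λy, z=hλ:
  y_{n+1} = y_n + z·[11/15·y_n + 4/15·y_{n+1}] ⇒ (1 − 4/15z)y_{n+1} = (1 + 11/15z)y_n
  R(z) = (1 + 11/15z)/(1 − 4/15z).

Need |R(x)|<1, x<0.
x=-1.22: |R|=0.0795
R=−1: 1+11/15x = −1+4/15x ⇒ -7/15x=2 ⇒ x=2/(-7/15)=-4.2857
Confirm numerically:
  x=-3.655: |R|=0.85095 <1
  x=-2.712: |R|=0.57382 <1
  x=-2.641: |R|=0.54964 <1
  x=-4.721: |R|=1.08992 >1
  x=-4.531: |R|=1.05184 >1
Interval (-4.2857, 0).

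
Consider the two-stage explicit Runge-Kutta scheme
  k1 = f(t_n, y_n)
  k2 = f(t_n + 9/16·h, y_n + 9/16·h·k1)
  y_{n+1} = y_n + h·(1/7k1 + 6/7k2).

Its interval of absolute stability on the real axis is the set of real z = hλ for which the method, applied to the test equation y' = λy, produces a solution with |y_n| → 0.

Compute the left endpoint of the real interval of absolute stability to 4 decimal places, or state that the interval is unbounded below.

Set f=λy, z=hλ:
  k1=λy_n ⇒ h·k1=z·y_n;  k2=λ(1+9/16z)y_n ⇒ h·k2=z(1+9/16z)y_n
  y_{n+1}/y_n = 1 + 1/7z + 6/7z(1+9/16z) = 1 + z + 27/56z²
  R(z) = 1 + z + 27/56z².

Need |R(x)|<1, x<0.
x=-1.71: |R|=0.6998
R=1: x+27/56x²=0 ⇒ x=−56/27=-2.0741; min R=1−1/(4·27/56)=0.4815>−1
Confirm numerically:
  x=-2.011: |R|=0.93884 <1
  x=-1.884: |R|=0.82734 <1
  x=-1.724: |R|=0.70901 <1
  x=-1.025: |R|=0.48155 <1
  x=-2.570: |R|=1.61451 >1
  x=-2.502: |R|=1.51622 >1
So |R|<1 on (-2.0741, 0).

left endpoint -2.0741.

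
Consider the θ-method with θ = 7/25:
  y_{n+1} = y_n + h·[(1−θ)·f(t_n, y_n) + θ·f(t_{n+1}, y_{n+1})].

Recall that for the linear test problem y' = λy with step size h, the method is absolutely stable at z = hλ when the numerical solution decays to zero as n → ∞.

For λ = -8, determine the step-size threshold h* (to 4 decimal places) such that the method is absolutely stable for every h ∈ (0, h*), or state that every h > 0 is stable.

(-4.5455,0); λ=-8 ⇒ h* = (50/11)/8 = 0.5682.

On y'=λy, z=hλ:
  y_{n+1} = y_n + z·[18/25·y_n + 7/25·y_{n+1}] ⇒ (1 − 7/25z)y_{n+1} = (1 + 18/25z)y_n
  ⇒ R(z) = (1 + 18/25z)/(1 − 7/25z).

Need |R(x)|<1, x<0.
x=-1.21: |R|=0.0962
R=−1: 1+18/25x = −1+7/25x ⇒ -11/25x=2 ⇒ x=2/(-11/25)=-4.5455
Confirm numerically:
  x=-4.296: |R|=0.95017 <1
  x=-3.104: |R|=0.66067 <1
  x=-2.160: |R|=0.34596 <1
  x=-4.803: |R|=1.04833 >1
  x=-4.658: |R|=1.02149 >1
  x=-4.575: |R|=1.00570 >1
Interval (-4.5455, 0).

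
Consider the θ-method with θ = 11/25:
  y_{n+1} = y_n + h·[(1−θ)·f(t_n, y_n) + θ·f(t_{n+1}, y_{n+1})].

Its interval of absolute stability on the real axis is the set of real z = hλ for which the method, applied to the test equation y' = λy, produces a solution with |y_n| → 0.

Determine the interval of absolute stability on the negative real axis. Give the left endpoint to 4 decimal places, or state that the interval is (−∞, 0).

Test eqn y'=λy, z=hλ:
  y_{n+1} = y_n + z·[14/25·y_n + 11/25·y_{n+1}] ⇒ (1 − 11/25z)y_{n+1} = (1 + 14/25z)y_n
  Hence R(z) = (1 + 14/25z)/(1 − 11/25z).

Need |R(x)|<1, x<0.
x=-1.1: |R|=0.2588
R=−1: 1+14/25x = −1+11/25x ⇒ -3/25x=2 ⇒ x=2/(-3/25)=-16.6667
Confirm numerically:
  x=-14.878: |R|=0.97156 <1
  x=-14.395: |R|=0.96283 <1
  x=-13.735: |R|=0.95005 <1
  x=-16.937: |R|=1.00384 >1
  x=-16.846: |R|=1.00256 >1
Stable set (-16.6667, 0).

(-16.6667, 0).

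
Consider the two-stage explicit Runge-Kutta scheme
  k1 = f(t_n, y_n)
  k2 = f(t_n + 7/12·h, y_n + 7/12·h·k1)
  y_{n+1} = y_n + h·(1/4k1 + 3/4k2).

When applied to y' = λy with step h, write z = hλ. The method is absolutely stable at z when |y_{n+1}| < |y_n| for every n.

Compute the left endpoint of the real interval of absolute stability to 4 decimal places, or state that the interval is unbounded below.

left endpoint -2.2857.

Test eqn y'=λy, z=hλ:
  k1=λy_n ⇒ h·k1=z·y_n;  k2=λ(1+7/12z)y_n ⇒ h·k2=z(1+7/12z)y_n
  y_{n+1}/y_n = 1 + 1/4z + 3/4z(1+7/12z) = 1 + z + 7/16z²
  so R(z) = 1 + z + 7/16z².

Solve |R(x)|<1 on ℝ⁻.
x=-0.46: |R|=0.6326
R=1: x+7/16x²=0 ⇒ x=−16/7=-2.2857; min R=1−1/(4·7/16)=0.4286>−1
Confirm numerically:
  x=-2.248: |R|=0.96291 <1
  x=-1.871: |R|=0.66053 <1
  x=-1.792: |R|=0.61293 <1
  x=-0.953: |R|=0.44434 <1
  x=-2.810: |R|=1.64454 >1
  x=-2.786: |R|=1.60979 >1
  x=-2.535: |R|=1.27647 >1
So |R|<1 on (-2.2857, 0).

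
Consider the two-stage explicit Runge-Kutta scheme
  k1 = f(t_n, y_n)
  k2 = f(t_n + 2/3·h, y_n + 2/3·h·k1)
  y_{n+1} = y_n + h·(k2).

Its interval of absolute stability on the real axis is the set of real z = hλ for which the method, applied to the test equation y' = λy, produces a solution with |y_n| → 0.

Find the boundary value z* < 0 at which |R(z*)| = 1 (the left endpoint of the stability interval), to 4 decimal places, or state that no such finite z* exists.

With y'=λy (z=hλ):
  k1=λy_n ⇒ h·k1=z·y_n;  k2=λ(1+2/3z)y_n ⇒ h·k2=z(1+2/3z)y_n
  y_{n+1}/y_n = 1 + z(1+2/3z) = 1 + z + 2/3z²
  ⇒ R(z) = 1 + z + 2/3z².

Solve |R(x)|<1 on ℝ⁻.
x=-1.72: |R|=1.2523
R=1: x+2/3x²=0 ⇒ x=−3/2=-1.5000; min R=1−1/(4·2/3)=0.6250>−1
Confirm numerically:
  x=-1.044: |R|=0.68262 <1
  x=-0.870: |R|=0.63460 <1
  x=-0.865: |R|=0.63382 <1
  x=-2.044: |R|=1.74129 >1
  x=-1.571: |R|=1.07436 >1
  x=-1.563: |R|=1.06565 >1
Interval (-1.5000, 0).

left endpoint -1.5000.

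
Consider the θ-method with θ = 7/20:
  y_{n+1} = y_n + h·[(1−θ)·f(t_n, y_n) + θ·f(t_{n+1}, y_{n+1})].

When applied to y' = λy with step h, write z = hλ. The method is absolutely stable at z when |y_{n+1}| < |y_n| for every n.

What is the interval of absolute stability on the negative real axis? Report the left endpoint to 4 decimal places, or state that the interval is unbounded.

(-6.6667, 0).

With y'=λy (z=hλ):
  y_{n+1} = y_n + z·[13/20·y_n + 7/20·y_{n+1}] ⇒ (1 − 7/20z)y_{n+1} = (1 + 13/20z)y_n
  ⇒ R(z) = (1 + 13/20z)/(1 − 7/20z).

Find x<0 with |R(x)|<1.
x=-0.45: |R|=0.6112
R=−1: 1+13/20x = −1+7/20x ⇒ -3/10x=2 ⇒ x=2/(-3/10)=-6.6667
Confirm numerically:
  x=-5.878: |R|=0.92261 <1
  x=-5.509: |R|=0.88139 <1
  x=-3.300: |R|=0.53132 <1
  x=-7.030: |R|=1.03150 >1
  x=-6.713: |R|=1.00415 >1
Stable set (-6.6667, 0).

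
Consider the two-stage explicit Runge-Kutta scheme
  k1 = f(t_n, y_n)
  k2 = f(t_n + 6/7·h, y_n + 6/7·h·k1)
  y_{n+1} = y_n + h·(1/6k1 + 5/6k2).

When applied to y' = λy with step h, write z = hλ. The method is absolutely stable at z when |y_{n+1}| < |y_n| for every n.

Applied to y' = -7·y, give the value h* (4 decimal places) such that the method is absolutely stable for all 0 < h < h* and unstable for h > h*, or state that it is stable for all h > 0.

(-1.4000,0); λ=-7 ⇒ h* = (7/5)/7 = 0.2000.

Test eqn y'=λy, z=hλ:
  k1=λy_n ⇒ h·k1=z·y_n;  k2=λ(1+6/7z)y_n ⇒ h·k2=z(1+6/7z)y_n
  y_{n+1}/y_n = 1 + 1/6z + 5/6z(1+6/7z) = 1 + z + 5/7z²
  Hence R(z) = 1 + z + 5/7z².

Find x<0 with |R(x)|<1.
x=-0.55: |R|=0.6661
R=1: x+5/7x²=0 ⇒ x=−7/5=-1.4000; min R=1−1/(4·5/7)=0.6500>−1
Confirm numerically:
  x=-1.378: |R|=0.97835 <1
  x=-1.346: |R|=0.94808 <1
  x=-0.898: |R|=0.67800 <1
  x=-1.878: |R|=1.64120 >1
  x=-1.747: |R|=1.43301 >1
  x=-1.731: |R|=1.40926 >1
So |R|<1 on (-1.4000, 0).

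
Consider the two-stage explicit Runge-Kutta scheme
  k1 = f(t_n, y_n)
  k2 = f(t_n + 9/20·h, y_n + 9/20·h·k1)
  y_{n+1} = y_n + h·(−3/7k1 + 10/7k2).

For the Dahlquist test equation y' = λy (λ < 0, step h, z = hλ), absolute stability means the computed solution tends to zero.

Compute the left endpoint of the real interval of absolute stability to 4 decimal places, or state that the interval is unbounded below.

Test eqn y'=λy, z=hλ:
  k1=λy_n ⇒ h·k1=z·y_n;  k2=λ(1+9/20z)y_n ⇒ h·k2=z(1+9/20z)y_n
  y_{n+1}/y_n = 1 − 3/7z + 10/7z(1+9/20z) = 1 + z + 9/14z²
  so R(z) = 1 + z + 9/14z².

Boundary: |R(x)|=1, x<0.
x=-0.82: |R|=0.6123
R=1: x+9/14x²=0 ⇒ x=−14/9=-1.5556; min R=1−1/(4·9/14)=0.6111>−1
Confirm numerically:
  x=-1.207: |R|=0.72955 <1
  x=-1.167: |R|=0.70850 <1
  x=-0.640: |R|=0.62331 <1
  x=-2.104: |R|=1.74181 >1
  x=-1.904: |R|=1.42650 >1
So |R|<1 on (-1.5556, 0).

left endpoint -1.5556.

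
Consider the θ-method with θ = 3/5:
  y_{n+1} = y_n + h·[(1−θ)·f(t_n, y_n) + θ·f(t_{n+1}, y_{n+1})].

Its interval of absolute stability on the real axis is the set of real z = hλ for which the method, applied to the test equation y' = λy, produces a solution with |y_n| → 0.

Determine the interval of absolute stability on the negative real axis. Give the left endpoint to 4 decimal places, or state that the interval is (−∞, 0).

unbounded; (−∞, 0).

With y'=λy (z=hλ):
  y_{n+1} = y_n + z·[2/5·y_n + 3/5·y_{n+1}] ⇒ (1 − 3/5z)y_{n+1} = (1 + 2/5z)y_n
  R(z) = (1 + 2/5z)/(1 − 3/5z).

Solve |R(x)|<1 on ℝ⁻.
x=-1.45: |R|=0.2246
x=-2: |R|=0.0909
x=-10: |R|=0.4286
x=-100: |R|=0.6393
θ=3/5≥1/2 ⇒ |1+2/5x|<|1−3/5x| ∀x<0 ⇒ stable on all of ℝ⁻.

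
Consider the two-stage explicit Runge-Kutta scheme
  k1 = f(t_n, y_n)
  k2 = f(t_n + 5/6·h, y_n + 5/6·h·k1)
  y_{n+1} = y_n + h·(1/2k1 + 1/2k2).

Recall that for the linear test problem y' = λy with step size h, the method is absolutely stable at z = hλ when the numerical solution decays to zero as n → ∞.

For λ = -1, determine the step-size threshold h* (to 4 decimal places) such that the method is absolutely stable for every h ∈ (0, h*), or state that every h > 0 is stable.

Set f=λy, z=hλ:
  k1=λy_n ⇒ h·k1=z·y_n;  k2=λ(1+5/6z)y_n ⇒ h·k2=z(1+5/6z)y_n
  y_{n+1}/y_n = 1 + 1/2z + 1/2z(1+5/6z) = 1 + z + 5/12z²
  R(z) = 1 + z + 5/12z².

Solve |R(x)|<1 on ℝ⁻.
x=-1.59: |R|=0.4634
R=1: x+5/12x²=0 ⇒ x=−12/5=-2.4000; min R=1−1/(4·5/12)=0.4000>−1
Confirm numerically:
  x=-1.823: |R|=0.56172 <1
  x=-1.551: |R|=0.45133 <1
  x=-1.543: |R|=0.44902 <1
  x=-1.373: |R|=0.41247 <1
  x=-2.887: |R|=1.58582 >1
  x=-2.677: |R|=1.30897 >1
  x=-2.635: |R|=1.25801 >1
Interval (-2.4000, 0).

(-2.4000,0); λ=-1 ⇒ h* = (12/5)/1 = 2.4000.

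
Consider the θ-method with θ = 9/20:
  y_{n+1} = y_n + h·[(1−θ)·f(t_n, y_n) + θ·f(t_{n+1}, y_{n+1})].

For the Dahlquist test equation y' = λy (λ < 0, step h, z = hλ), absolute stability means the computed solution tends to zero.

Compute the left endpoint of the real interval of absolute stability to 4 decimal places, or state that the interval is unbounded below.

left endpoint -20.0000.

Set f=λy, z=hλ:
  y_{n+1} = y_n + z·[11/20·y_n + 9/20·y_{n+1}] ⇒ (1 − 9/20z)y_{n+1} = (1 + 11/20z)y_n
  so R(z) = (1 + 11/20z)/(1 − 9/20z).

Solve |R(x)|<1 on ℝ⁻.
x=-1.79: |R|=0.0086
R=−1: 1+11/20x = −1+9/20x ⇒ -1/10x=2 ⇒ x=2/(-1/10)=-20.0000
Confirm numerically:
  x=-18.936: |R|=0.98882 <1
  x=-12.224: |R|=0.88038 <1
  x=-8.133: |R|=0.74534 <1
  x=-20.564: |R|=1.00550 >1
  x=-20.431: |R|=1.00423 >1
So |R|<1 on (-20.0000, 0).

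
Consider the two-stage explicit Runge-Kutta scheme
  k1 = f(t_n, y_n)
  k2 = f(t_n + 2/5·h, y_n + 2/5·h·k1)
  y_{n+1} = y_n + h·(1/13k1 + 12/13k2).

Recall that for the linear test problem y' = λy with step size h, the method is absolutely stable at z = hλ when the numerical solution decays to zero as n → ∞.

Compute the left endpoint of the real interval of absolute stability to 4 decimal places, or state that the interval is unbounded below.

left endpoint -2.7083.

On y'=λy, z=hλ:
  k1=λy_n ⇒ h·k1=z·y_n;  k2=λ(1+2/5z)y_n ⇒ h·k2=z(1+2/5z)y_n
  y_{n+1}/y_n = 1 + 1/13z + 12/13z(1+2/5z) = 1 + z + 24/65z²
  so R(z) = 1 + z + 24/65z².

Find x<0 with |R(x)|<1.
x=-0.78: |R|=0.4446
R=1: x+24/65x²=0 ⇒ x=−65/24=-2.7083; min R=1−1/(4·24/65)=0.3229>−1
Confirm numerically:
  x=-2.472: |R|=0.78429 <1
  x=-2.411: |R|=0.73531 <1
  x=-2.265: |R|=0.62924 <1
  x=-1.487: |R|=0.32943 <1
  x=-3.236: |R|=1.63047 >1
  x=-3.012: |R|=1.33771 >1
Interval (-2.7083, 0).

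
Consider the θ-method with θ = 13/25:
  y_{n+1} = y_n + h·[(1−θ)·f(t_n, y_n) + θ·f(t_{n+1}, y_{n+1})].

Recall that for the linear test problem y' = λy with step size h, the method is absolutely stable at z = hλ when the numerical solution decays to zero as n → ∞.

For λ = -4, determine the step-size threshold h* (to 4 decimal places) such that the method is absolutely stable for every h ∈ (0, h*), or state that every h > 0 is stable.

Test eqn y'=λy, z=hλ:
  y_{n+1} = y_n + z·[12/25·y_n + 13/25·y_{n+1}] ⇒ (1 − 13/25z)y_{n+1} = (1 + 12/25z)y_n
  R(z) = (1 + 12/25z)/(1 − 13/25z).

Find x<0 with |R(x)|<1.
x=-1.79: |R|=0.0729
x=-2: |R|=0.0196
x=-10: |R|=0.6129
x=-100: |R|=0.8868
θ=13/25≥1/2 ⇒ |1+12/25x|<|1−13/25x| ∀x<0 ⇒ unbounded interval.

(−∞, 0) — no finite endpoint. Any h>0 works for λ=-4.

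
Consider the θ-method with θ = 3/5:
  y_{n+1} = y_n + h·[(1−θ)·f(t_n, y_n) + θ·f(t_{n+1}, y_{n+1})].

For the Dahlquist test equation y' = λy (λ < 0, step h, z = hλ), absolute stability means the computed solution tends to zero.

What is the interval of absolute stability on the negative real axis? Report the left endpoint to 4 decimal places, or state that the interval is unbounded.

Test eqn y'=λy, z=hλ:
  y_{n+1} = y_n + z·[2/5·y_n + 3/5·y_{n+1}] ⇒ (1 − 3/5z)y_{n+1} = (1 + 2/5z)y_n
  so R(z) = (1 + 2/5z)/(1 − 3/5z).

Boundary: |R(x)|=1, x<0.
x=-1.06: |R|=0.3521
x=-2: |R|=0.0909
x=-10: |R|=0.4286
x=-100: |R|=0.6393
θ=3/5≥1/2 ⇒ |1+2/5x|<|1−3/5x| ∀x<0 ⇒ unbounded interval.

unbounded; (−∞, 0).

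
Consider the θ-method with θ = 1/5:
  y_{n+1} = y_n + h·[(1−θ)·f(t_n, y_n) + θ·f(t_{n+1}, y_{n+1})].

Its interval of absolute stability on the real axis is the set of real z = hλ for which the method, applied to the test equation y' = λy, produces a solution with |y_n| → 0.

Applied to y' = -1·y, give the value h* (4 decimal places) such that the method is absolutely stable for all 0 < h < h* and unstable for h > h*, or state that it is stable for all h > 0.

(-3.3333,0); λ=-1 ⇒ h* = (10/3)/1 = 3.3333.

Test eqn y'=λy, z=hλ:
  y_{n+1} = y_n + z·[4/5·y_n + 1/5·y_{n+1}] ⇒ (1 − 1/5z)y_{n+1} = (1 + 4/5z)y_n
  so R(z) = (1 + 4/5z)/(1 − 1/5z).

Boundary: |R(x)|=1, x<0.
x=-1.59: |R|=0.2064
R=−1: 1+4/5x = −1+1/5x ⇒ -3/5x=2 ⇒ x=2/(-3/5)=-3.3333
Confirm numerically:
  x=-3.028: |R|=0.88590 <1
  x=-2.661: |R|=0.73672 <1
  x=-2.616: |R|=0.71744 <1
  x=-2.204: |R|=0.52971 <1
  x=-3.809: |R|=1.16199 >1
  x=-3.743: |R|=1.14057 >1
  x=-3.354: |R|=1.00742 >1
Stable set (-3.3333, 0).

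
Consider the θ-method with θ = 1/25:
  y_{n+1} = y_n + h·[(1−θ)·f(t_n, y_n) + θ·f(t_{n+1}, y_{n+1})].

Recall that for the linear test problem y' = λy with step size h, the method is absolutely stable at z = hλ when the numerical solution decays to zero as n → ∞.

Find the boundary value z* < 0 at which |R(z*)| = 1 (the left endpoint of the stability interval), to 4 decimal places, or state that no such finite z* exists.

On y'=λy, z=hλ:
  y_{n+1} = y_n + z·[24/25·y_n + 1/25·y_{n+1}] ⇒ (1 − 1/25z)y_{n+1} = (1 + 24/25z)y_n
  so R(z) = (1 + 24/25z)/(1 − 1/25z).

Need |R(x)|<1, x<0.
x=-0.53: |R|=0.4810
R=−1: 1+24/25x = −1+1/25x ⇒ -23/25x=2 ⇒ x=2/(-23/25)=-2.1739
Confirm numerically:
  x=-1.876: |R|=0.74505 <1
  x=-1.176: |R|=0.12317 <1
  x=-0.886: |R|=0.14433 <1
  x=-2.685: |R|=1.42460 >1
  x=-2.468: |R|=1.24625 >1
  x=-2.348: |R|=1.14641 >1
So |R|<1 on (-2.1739, 0).

left endpoint -2.1739.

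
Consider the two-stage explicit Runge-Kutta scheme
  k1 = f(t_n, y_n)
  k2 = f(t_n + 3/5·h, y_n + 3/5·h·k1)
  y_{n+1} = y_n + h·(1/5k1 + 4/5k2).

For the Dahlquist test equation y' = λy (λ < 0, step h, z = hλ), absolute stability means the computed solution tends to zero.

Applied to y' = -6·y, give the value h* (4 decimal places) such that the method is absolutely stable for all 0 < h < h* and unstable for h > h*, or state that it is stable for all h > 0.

(-2.0833,0); λ=-6 ⇒ h* = (25/12)/6 = 0.3472.

Test eqn y'=λy, z=hλ:
  k1=λy_n ⇒ h·k1=z·y_n;  k2=λ(1+3/5z)y_n ⇒ h·k2=z(1+3/5z)y_n
  y_{n+1}/y_n = 1 + 1/5z + 4/5z(1+3/5z) = 1 + z + 12/25z²
  ⇒ R(z) = 1 + z + 12/25z².

Solve |R(x)|<1 on ℝ⁻.
x=-1.65: |R|=0.6568
R=1: x+12/25x²=0 ⇒ x=−25/12=-2.0833; min R=1−1/(4·12/25)=0.4792>−1
Confirm numerically:
  x=-1.539: |R|=0.59789 <1
  x=-1.386: |R|=0.53608 <1
  x=-1.229: |R|=0.49601 <1
  x=-0.834: |R|=0.49987 <1
  x=-2.661: |R|=1.73784 >1
  x=-2.400: |R|=1.36480 >1
So |R|<1 on (-2.0833, 0).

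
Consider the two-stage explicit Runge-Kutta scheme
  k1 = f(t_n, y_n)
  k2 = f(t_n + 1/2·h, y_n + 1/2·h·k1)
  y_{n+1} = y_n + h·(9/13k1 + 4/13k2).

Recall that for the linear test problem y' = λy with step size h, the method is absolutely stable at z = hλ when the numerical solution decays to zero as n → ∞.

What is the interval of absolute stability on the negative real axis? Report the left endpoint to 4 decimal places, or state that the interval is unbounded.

(-6.5000, 0).

Set f=λy, z=hλ:
  k1=λy_n ⇒ h·k1=z·y_n;  k2=λ(1+1/2z)y_n ⇒ h·k2=z(1+1/2z)y_n
  y_{n+1}/y_n = 1 + 9/13z + 4/13z(1+1/2z) = 1 + z + 2/13z²
  R(z) = 1 + z + 2/13z².

Find x<0 with |R(x)|<1.
x=-1.53: |R|=0.1699
R=1: x+2/13x²=0 ⇒ x=−13/2=-6.5000; min R=1−1/(4·2/13)=-0.6250>−1
Confirm numerically:
  x=-3.649: |R|=0.60051 <1
  x=-3.194: |R|=0.62452 <1
  x=-2.781: |R|=0.59116 <1
  x=-7.057: |R|=1.60473 >1
  x=-6.722: |R|=1.22958 >1
So |R|<1 on (-6.5000, 0).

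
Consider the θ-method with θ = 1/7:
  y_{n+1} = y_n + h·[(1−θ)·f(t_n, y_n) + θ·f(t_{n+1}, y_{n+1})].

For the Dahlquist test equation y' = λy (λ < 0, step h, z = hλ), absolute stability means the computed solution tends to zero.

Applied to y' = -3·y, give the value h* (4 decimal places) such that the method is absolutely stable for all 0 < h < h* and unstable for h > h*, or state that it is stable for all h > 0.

On y'=λy, z=hλ:
  y_{n+1} = y_n + z·[6/7·y_n + 1/7·y_{n+1}] ⇒ (1 − 1/7z)y_{n+1} = (1 + 6/7z)y_n
  Hence R(z) = (1 + 6/7z)/(1 − 1/7z).

Boundary: |R(x)|=1, x<0.
x=-0.85: |R|=0.2420
R=−1: 1+6/7x = −1+1/7x ⇒ -5/7x=2 ⇒ x=2/(-5/7)=-2.8000
Confirm numerically:
  x=-2.737: |R|=0.96765 <1
  x=-2.360: |R|=0.76496 <1
  x=-2.261: |R|=0.70899 <1
  x=-1.435: |R|=0.19087 <1
  x=-3.280: |R|=1.23346 >1
  x=-2.904: |R|=1.05250 >1
  x=-2.834: |R|=1.01729 >1
Interval (-2.8000, 0).

(-2.8000,0); λ=-3 ⇒ h* = (14/5)/3 = 0.9333.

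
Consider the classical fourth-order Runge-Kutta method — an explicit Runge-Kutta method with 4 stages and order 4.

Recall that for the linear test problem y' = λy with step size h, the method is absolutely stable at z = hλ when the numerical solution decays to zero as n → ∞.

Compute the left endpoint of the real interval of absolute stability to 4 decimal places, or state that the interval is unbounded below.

On y'=λy, z=hλ:
  order 4, 4-stage ⇒ R(z)=1+z+z^2/2+z^3/6+z^4/24
  (e.g. R(-0.61)=0.54399, |R|=0.54399)

Need |R(x)|<1, x<0.
x=-0.61: |R|=0.5440
|R(-2.36)|=0.5266 |R(-1.35)|=0.2896 |R(-0.64)|=0.5281
Bisect:
  x_lo=-3.3216 |R|=2.1591  x_hi=-0.3917 |R|=0.6760
  mid=-1.85668 |R|=0.29536 →hi
  mid=-2.58916 |R|=0.74238 →hi
  mid=-2.95540 |R|=1.28826 →lo
  mid=-2.77228 |R|=0.98056 →hi
  mid=-2.86384 |R|=1.12503 →lo
  mid=-2.81806 |R|=1.05054 →lo
  mid=-2.79517 |R|=1.01499 →lo
  mid=-2.78372 |R|=0.99764 →hi
  mid=-2.78945 |R|=1.00628 →lo
  mid=-2.78659 |R|=1.00195 →lo
  ...
  [-2.78533,-2.78516] ⇒ x*=-2.7853
So |R|<1 on (-2.7853, 0).

left endpoint -2.7853.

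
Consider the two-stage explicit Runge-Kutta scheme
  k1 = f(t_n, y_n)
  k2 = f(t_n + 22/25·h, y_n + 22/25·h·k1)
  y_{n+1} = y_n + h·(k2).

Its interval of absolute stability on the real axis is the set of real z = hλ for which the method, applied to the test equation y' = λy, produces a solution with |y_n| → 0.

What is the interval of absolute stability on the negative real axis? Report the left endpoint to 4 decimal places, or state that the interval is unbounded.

Set f=λy, z=hλ:
  k1=λy_n ⇒ h·k1=z·y_n;  k2=λ(1+22/25z)y_n ⇒ h·k2=z(1+22/25z)y_n
  y_{n+1}/y_n = 1 + z(1+22/25z) = 1 + z + 22/25z²
  Hence R(z) = 1 + z + 22/25z².

Need |R(x)|<1, x<0.
x=-1.78: |R|=2.0082
R=1: x+22/25x²=0 ⇒ x=−25/22=-1.1364; min R=1−1/(4·22/25)=0.7159>−1
Confirm numerically:
  x=-1.088: |R|=0.95369 <1
  x=-1.048: |R|=0.91851 <1
  x=-0.766: |R|=0.75035 <1
  x=-1.700: |R|=1.84320 >1
  x=-1.335: |R|=1.23336 >1
  x=-1.209: |R|=1.07728 >1
Interval (-1.1364, 0).

(-1.1364, 0).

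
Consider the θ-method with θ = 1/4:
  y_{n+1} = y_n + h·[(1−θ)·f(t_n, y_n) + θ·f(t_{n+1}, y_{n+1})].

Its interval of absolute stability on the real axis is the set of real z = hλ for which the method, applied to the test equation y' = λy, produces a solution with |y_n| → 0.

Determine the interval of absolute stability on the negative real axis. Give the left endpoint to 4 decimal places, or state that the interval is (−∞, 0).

Test eqn y'=λy, z=hλ:
  y_{n+1} = y_n + z·[3/4·y_n + 1/4·y_{n+1}] ⇒ (1 − 1/4z)y_{n+1} = (1 + 3/4z)y_n
  Hence R(z) = (1 + 3/4z)/(1 − 1/4z).

Find x<0 with |R(x)|<1.
x=-1.38: |R|=0.0260
R=−1: 1+3/4x = −1+1/4x ⇒ -1/2x=2 ⇒ x=2/(-1/2)=-4.0000
Confirm numerically:
  x=-3.170: |R|=0.76848 <1
  x=-3.013: |R|=0.71852 <1
  x=-1.845: |R|=0.26262 <1
  x=-1.839: |R|=0.25980 <1
  x=-4.556: |R|=1.12997 >1
  x=-4.554: |R|=1.12953 >1
  x=-4.042: |R|=1.01045 >1
Interval (-4.0000, 0).

(-4.0000, 0).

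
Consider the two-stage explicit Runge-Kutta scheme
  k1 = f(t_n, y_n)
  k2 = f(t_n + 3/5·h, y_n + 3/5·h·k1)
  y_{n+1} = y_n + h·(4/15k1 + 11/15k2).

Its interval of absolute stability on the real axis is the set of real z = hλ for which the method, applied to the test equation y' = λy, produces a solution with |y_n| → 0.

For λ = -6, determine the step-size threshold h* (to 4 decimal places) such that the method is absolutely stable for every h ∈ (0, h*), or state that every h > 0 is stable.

(-2.2727,0); λ=-6 ⇒ h* = (25/11)/6 = 0.3788.

Test eqn y'=λy, z=hλ:
  k1=λy_n ⇒ h·k1=z·y_n;  k2=λ(1+3/5z)y_n ⇒ h·k2=z(1+3/5z)y_n
  y_{n+1}/y_n = 1 + 4/15z + 11/15z(1+3/5z) = 1 + z + 11/25z²
  ⇒ R(z) = 1 + z + 11/25z².

Find x<0 with |R(x)|<1.
x=-1.15: |R|=0.4319
R=1: x+11/25x²=0 ⇒ x=−25/11=-2.2727; min R=1−1/(4·11/25)=0.4318>−1
Confirm numerically:
  x=-2.056: |R|=0.80394 <1
  x=-1.756: |R|=0.60076 <1
  x=-1.230: |R|=0.43568 <1
  x=-2.567: |R|=1.33238 >1
  x=-2.401: |R|=1.13551 >1
  x=-2.353: |R|=1.08311 >1
So |R|<1 on (-2.2727, 0).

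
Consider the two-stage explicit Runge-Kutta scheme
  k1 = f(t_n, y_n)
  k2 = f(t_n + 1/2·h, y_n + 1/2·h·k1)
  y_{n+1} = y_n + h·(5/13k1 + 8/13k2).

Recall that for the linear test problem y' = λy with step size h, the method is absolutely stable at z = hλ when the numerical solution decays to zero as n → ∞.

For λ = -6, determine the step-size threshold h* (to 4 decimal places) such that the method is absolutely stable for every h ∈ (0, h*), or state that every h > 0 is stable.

(-3.2500,0); λ=-6 ⇒ h* = (13/4)/6 = 0.5417.

On y'=λy, z=hλ:
  k1=λy_n ⇒ h·k1=z·y_n;  k2=λ(1+1/2z)y_n ⇒ h·k2=z(1+1/2z)y_n
  y_{n+1}/y_n = 1 + 5/13z + 8/13z(1+1/2z) = 1 + z + 4/13z²
  so R(z) = 1 + z + 4/13z².

Solve |R(x)|<1 on ℝ⁻.
x=-0.32: |R|=0.7115
R=1: x+4/13x²=0 ⇒ x=−13/4=-3.2500; min R=1−1/(4·4/13)=0.1875>−1
Confirm numerically:
  x=-3.166: |R|=0.91817 <1
  x=-2.161: |R|=0.27590 <1
  x=-1.707: |R|=0.18957 <1
  x=-1.560: |R|=0.18880 <1
  x=-3.708: |R|=1.52254 >1
  x=-3.696: |R|=1.50720 >1
Interval (-3.2500, 0).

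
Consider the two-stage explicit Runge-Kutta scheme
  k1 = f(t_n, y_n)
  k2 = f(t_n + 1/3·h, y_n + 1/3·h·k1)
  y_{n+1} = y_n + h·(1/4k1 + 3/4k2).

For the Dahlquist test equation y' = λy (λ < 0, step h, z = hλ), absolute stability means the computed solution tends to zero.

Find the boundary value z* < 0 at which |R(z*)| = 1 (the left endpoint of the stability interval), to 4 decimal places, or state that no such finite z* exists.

left endpoint -4.0000.

Set f=λy, z=hλ:
  k1=λy_n ⇒ h·k1=z·y_n;  k2=λ(1+1/3z)y_n ⇒ h·k2=z(1+1/3z)y_n
  y_{n+1}/y_n = 1 + 1/4z + 3/4z(1+1/3z) = 1 + z + 1/4z²
  R(z) = 1 + z + 1/4z².

Solve |R(x)|<1 on ℝ⁻.
x=-0.77: |R|=0.3782
R=1: x+1/4x²=0 ⇒ x=−4=-4.0000; min R=1−1/(4·1/4)=0.0000>−1
Confirm numerically:
  x=-3.907: |R|=0.90916 <1
  x=-3.696: |R|=0.71910 <1
  x=-3.055: |R|=0.27826 <1
  x=-2.211: |R|=0.01113 <1
  x=-4.365: |R|=1.39831 >1
  x=-4.127: |R|=1.13103 >1
Interval (-4.0000, 0).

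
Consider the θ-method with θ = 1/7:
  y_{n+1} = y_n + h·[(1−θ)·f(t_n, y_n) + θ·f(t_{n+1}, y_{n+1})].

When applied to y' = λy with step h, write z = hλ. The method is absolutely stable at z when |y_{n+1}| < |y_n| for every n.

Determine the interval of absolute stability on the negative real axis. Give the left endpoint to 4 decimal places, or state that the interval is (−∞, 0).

Test eqn y'=λy, z=hλ:
  y_{n+1} = y_n + z·[6/7·y_n + 1/7·y_{n+1}] ⇒ (1 − 1/7z)y_{n+1} = (1 + 6/7z)y_n
  so R(z) = (1 + 6/7z)/(1 − 1/7z).

Need |R(x)|<1, x<0.
x=-0.97: |R|=0.1481
R=−1: 1+6/7x = −1+1/7x ⇒ -5/7x=2 ⇒ x=2/(-5/7)=-2.8000
Confirm numerically:
  x=-1.962: |R|=0.53247 <1
  x=-1.811: |R|=0.43877 <1
  x=-1.698: |R|=0.36652 <1
  x=-1.507: |R|=0.24004 <1
  x=-3.010: |R|=1.10490 >1
  x=-2.910: |R|=1.05550 >1
So |R|<1 on (-2.8000, 0).

z∈(-2.8000,0).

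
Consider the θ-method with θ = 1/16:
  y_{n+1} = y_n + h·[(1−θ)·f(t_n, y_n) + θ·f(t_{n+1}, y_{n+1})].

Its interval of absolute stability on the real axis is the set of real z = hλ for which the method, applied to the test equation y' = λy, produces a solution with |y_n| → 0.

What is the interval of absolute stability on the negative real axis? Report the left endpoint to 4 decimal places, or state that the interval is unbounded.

(-2.2857, 0).

Set f=λy, z=hλ:
  y_{n+1} = y_n + z·[15/16·y_n + 1/16·y_{n+1}] ⇒ (1 − 1/16z)y_{n+1} = (1 + 15/16z)y_n
  R(z) = (1 + 15/16z)/(1 − 1/16z).

Boundary: |R(x)|=1, x<0.
x=-1.12: |R|=0.0467
R=−1: 1+15/16x = −1+1/16x ⇒ -7/8x=2 ⇒ x=2/(-7/8)=-2.2857
Confirm numerically:
  x=-2.190: |R|=0.92633 <1
  x=-1.846: |R|=0.65505 <1
  x=-1.349: |R|=0.24411 <1
  x=-0.928: |R|=0.12287 <1
  x=-2.660: |R|=1.28081 >1
  x=-2.318: |R|=1.02468 >1
Stable set (-2.2857, 0).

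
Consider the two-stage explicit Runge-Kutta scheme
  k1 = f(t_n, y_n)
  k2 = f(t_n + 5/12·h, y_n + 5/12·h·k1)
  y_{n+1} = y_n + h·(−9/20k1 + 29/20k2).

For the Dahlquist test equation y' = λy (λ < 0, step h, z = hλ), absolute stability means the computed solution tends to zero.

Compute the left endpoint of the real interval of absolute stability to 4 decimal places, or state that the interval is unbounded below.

left endpoint -1.6552.

With y'=λy (z=hλ):
  k1=λy_n ⇒ h·k1=z·y_n;  k2=λ(1+5/12z)y_n ⇒ h·k2=z(1+5/12z)y_n
  y_{n+1}/y_n = 1 − 9/20z + 29/20z(1+5/12z) = 1 + z + 29/48z²
  ⇒ R(z) = 1 + z + 29/48z².

Need |R(x)|<1, x<0.
x=-1.6: |R|=0.9467
R=1: x+29/48x²=0 ⇒ x=−48/29=-1.6552; min R=1−1/(4·29/48)=0.5862>−1
Confirm numerically:
  x=-1.128: |R|=0.64073 <1
  x=-1.048: |R|=0.61556 <1
  x=-0.864: |R|=0.58701 <1
  x=-0.694: |R|=0.59699 <1
  x=-2.237: |R|=1.78635 >1
  x=-2.045: |R|=1.48164 >1
So |R|<1 on (-1.6552, 0).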